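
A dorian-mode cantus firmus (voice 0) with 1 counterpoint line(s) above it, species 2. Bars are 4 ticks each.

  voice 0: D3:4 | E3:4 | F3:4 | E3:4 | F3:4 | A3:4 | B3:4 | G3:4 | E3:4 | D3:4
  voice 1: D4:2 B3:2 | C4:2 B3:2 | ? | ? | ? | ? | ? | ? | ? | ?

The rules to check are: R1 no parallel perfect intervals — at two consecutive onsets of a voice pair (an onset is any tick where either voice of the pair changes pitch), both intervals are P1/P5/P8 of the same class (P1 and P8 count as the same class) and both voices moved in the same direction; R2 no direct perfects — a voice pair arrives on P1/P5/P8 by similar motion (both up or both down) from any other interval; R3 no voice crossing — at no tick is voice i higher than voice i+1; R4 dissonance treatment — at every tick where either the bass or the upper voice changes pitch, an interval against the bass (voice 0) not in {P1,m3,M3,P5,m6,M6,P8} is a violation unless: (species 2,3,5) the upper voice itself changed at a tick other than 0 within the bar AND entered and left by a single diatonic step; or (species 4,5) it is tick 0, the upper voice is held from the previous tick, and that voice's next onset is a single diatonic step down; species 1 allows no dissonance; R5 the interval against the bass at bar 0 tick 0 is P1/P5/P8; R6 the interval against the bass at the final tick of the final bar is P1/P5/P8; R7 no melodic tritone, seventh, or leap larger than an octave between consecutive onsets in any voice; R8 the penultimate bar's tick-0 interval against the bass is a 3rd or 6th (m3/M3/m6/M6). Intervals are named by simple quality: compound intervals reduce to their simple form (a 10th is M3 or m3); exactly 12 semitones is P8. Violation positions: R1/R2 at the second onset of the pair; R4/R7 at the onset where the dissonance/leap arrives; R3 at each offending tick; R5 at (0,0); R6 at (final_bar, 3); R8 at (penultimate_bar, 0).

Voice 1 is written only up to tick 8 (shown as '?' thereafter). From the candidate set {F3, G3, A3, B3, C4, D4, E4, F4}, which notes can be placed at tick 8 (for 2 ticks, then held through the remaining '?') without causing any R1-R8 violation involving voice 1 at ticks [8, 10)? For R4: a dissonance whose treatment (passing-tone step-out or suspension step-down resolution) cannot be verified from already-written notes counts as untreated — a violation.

{A3, D4}

F3: violates R7
G3: violates R4
A3: legal
B3: violates R4
C4: violates R1
D4: legal
E4: violates R4
F4: violates R2,R7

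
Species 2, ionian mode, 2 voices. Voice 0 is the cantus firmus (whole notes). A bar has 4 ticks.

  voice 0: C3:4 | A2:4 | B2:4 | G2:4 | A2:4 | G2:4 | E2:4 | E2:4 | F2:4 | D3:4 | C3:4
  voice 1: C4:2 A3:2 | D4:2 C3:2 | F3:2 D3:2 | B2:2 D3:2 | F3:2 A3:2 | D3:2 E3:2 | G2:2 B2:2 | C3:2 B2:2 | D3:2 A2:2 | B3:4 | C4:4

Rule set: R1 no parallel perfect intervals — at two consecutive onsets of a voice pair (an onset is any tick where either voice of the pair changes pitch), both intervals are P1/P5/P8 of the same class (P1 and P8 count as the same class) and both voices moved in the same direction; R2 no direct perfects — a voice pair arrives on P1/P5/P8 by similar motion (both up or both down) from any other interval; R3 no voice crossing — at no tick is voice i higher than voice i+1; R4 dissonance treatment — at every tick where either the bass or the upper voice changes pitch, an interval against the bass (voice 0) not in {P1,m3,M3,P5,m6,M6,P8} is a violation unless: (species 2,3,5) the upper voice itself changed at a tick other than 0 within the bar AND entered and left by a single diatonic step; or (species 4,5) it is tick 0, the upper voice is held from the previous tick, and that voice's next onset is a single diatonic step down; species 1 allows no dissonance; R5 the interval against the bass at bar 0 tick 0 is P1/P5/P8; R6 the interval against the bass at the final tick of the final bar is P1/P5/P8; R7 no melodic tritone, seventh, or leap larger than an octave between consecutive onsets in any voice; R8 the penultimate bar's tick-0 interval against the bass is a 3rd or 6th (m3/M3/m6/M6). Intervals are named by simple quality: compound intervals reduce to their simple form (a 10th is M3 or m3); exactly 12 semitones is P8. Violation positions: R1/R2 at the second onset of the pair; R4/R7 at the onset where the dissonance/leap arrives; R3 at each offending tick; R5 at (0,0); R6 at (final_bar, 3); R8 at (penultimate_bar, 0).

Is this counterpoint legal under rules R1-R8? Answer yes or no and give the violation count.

bar 0: v0=C3 v1=C4 (P8)
bar 1: v0=A2 v1=D4 (P4)
bar 2: v0=B2 v1=F3 (TT)
bar 3: v0=G2 v1=B2 (M3)
bar 4: v0=A2 v1=F3 (m6)
bar 5: v0=G2 v1=D3 (P5)
bar 6: v0=E2 v1=G2 (m3)
bar 7: v0=E2 v1=C3 (m6)
bar 8: v0=F2 v1=D3 (M6)
bar 9: v0=D3 v1=B3 (M6)
bar 10: v0=C3 v1=C4 (P8)
  R4 @ bar1.0: A2/D4 P4 untreated
  R7 @ bar1.2: D4->C3 leap 14st
  R4 @ bar2.0: B2/F3 TT untreated
  R2 @ bar5.0: A2/A3 P8 -> G2/D3 P5 similar
  R7 @ bar9.0: A2->B3 leap 14st

No (5 violations)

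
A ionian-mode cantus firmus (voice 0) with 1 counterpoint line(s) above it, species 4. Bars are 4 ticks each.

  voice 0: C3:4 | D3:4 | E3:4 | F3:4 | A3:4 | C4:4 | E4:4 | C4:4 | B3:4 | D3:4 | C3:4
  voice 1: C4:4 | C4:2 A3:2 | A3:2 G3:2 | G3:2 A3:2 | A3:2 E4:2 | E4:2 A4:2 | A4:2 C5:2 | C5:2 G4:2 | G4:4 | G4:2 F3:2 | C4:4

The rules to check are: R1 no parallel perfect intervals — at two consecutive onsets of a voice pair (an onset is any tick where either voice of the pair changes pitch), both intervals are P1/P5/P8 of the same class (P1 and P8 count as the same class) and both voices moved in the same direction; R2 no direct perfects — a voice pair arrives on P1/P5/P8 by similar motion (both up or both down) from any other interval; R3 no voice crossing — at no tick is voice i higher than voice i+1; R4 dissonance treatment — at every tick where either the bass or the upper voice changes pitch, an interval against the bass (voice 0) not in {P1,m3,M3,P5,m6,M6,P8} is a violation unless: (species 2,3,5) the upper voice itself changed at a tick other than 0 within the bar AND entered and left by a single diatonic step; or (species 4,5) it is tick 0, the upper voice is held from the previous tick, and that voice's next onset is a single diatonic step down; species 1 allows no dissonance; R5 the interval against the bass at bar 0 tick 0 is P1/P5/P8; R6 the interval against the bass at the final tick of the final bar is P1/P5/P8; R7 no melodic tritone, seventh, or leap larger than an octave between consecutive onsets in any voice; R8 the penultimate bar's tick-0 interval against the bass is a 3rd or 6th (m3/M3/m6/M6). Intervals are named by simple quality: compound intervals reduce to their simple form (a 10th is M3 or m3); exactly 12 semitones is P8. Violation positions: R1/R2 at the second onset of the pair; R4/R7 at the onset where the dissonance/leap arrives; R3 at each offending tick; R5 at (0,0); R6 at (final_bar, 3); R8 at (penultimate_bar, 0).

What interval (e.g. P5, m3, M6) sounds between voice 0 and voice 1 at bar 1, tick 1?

voice 0=D3 voice 1=C4 -> m7

m7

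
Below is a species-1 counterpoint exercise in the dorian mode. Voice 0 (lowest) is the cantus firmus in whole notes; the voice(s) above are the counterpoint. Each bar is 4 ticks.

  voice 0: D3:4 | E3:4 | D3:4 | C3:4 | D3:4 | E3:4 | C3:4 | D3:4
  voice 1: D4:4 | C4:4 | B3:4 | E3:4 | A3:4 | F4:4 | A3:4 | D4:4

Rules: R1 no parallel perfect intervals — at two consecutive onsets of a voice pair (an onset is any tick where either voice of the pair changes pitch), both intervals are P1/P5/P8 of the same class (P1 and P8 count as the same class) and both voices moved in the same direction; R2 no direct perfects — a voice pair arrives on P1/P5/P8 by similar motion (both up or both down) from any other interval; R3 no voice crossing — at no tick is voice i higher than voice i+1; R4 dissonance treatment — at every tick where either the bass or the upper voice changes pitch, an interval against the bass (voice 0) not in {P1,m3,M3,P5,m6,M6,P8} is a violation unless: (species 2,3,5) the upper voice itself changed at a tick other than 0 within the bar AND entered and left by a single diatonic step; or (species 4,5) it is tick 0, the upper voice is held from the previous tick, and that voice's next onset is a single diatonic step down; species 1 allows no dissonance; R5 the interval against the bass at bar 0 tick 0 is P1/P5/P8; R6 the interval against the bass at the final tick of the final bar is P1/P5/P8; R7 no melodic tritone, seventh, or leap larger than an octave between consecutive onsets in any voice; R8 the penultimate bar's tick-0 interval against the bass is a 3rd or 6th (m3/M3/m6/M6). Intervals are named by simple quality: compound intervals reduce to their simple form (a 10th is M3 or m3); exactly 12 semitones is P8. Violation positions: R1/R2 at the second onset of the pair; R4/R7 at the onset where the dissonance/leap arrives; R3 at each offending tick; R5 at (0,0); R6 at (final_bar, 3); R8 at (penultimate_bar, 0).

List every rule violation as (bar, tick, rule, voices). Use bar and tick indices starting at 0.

(4, 0, R2, (0, 1))
(5, 0, R4, (0, 1))
(7, 0, R2, (0, 1))

bar 0: v0=D3 v1=D4 downbeat P8
bar 1: v0=E3 v1=C4 downbeat m6
bar 2: v0=D3 v1=B3 downbeat M6
bar 3: v0=C3 v1=E3 downbeat M3
bar 4: v0=D3 v1=A3 downbeat P5
bar 5: v0=E3 v1=F4 downbeat m2
bar 6: v0=C3 v1=A3 downbeat M6
bar 7: v0=D3 v1=D4 downbeat P8
  -> R2 @ bar 4 tick 0 v(0, 1): C3/E3 M3 -> D3/A3 P5 similar
  -> R4 @ bar 5 tick 0 v(0, 1): E3/F4 m2 untreated
  -> R2 @ bar 7 tick 0 v(0, 1): C3/A3 M6 -> D3/D4 P8 similar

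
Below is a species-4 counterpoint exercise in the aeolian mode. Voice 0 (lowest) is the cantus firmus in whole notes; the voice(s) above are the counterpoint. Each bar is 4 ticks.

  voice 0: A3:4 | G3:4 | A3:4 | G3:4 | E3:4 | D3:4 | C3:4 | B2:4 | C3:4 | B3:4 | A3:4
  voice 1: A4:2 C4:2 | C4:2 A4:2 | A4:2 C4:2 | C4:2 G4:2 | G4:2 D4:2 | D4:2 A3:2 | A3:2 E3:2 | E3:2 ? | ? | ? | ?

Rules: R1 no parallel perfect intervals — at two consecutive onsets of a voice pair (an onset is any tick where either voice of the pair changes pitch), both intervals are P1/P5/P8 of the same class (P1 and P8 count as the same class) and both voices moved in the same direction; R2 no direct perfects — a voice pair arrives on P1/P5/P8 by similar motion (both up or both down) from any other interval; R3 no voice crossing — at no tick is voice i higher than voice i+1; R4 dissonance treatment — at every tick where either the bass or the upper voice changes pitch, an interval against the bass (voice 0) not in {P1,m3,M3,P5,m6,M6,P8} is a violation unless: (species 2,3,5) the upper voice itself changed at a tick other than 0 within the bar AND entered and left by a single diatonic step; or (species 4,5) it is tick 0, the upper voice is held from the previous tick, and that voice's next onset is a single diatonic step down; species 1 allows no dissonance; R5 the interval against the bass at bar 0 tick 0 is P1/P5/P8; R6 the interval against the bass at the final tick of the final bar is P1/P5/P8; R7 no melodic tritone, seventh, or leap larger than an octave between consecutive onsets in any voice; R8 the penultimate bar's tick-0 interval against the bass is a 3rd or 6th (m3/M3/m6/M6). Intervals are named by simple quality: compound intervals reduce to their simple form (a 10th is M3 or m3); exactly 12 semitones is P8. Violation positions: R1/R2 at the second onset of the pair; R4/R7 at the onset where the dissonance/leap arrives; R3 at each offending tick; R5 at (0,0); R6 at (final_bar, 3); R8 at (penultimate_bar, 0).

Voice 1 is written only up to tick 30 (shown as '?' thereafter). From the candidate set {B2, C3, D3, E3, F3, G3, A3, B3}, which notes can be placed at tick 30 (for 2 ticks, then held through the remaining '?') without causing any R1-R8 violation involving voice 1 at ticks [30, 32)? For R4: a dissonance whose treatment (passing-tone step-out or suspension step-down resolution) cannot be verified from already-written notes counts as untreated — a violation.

{B2, B3, D3, E3, G3}

B2: legal
C3: violates R4
D3: legal
E3: legal
F3: violates R4
G3: legal
A3: violates R4
B3: legal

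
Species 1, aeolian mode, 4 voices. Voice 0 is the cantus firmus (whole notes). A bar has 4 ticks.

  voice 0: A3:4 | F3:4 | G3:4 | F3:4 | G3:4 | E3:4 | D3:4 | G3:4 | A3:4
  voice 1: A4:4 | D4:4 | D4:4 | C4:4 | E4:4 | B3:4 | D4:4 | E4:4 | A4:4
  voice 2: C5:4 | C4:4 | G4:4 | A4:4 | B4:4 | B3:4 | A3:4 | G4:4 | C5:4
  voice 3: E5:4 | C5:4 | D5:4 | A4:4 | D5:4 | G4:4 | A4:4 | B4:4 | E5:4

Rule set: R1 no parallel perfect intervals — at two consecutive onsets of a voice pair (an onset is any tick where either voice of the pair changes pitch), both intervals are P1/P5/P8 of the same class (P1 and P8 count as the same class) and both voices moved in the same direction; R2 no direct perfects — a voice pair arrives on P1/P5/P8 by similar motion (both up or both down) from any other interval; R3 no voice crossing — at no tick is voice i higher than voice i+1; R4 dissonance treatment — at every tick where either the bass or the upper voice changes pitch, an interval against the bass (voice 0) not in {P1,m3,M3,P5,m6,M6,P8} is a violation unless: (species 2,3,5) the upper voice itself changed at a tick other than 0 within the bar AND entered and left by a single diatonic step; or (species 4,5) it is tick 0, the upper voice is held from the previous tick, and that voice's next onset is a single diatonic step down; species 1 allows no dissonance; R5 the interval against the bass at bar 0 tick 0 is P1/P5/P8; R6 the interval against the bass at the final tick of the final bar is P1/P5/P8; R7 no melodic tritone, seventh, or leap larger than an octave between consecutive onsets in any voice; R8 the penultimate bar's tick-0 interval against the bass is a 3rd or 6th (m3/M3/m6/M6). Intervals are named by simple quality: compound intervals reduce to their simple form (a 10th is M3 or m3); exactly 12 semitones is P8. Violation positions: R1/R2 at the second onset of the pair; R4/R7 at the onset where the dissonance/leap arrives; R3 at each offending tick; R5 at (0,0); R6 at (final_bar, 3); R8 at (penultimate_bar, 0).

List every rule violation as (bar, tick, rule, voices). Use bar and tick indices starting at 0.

(0, 0, R5, (0, 2))
(1, 0, R1, (0, 3))
(1, 0, R2, (0, 2))
(1, 0, R2, (2, 3))
(1, 0, R3, (1, 2))
(1, 1, R3, (1, 2))
(1, 2, R3, (1, 2))
(1, 3, R3, (1, 2))
(2, 0, R1, (0, 3))
(2, 0, R2, (0, 2))
(2, 0, R2, (2, 3))
(3, 0, R1, (0, 1))
(4, 0, R2, (0, 3))
(4, 0, R2, (1, 2))
(5, 0, R2, (0, 1))
(5, 0, R2, (0, 2))
(5, 0, R2, (1, 2))
(6, 0, R1, (0, 2))
(6, 0, R2, (1, 3))
(6, 0, R3, (1, 2))
(6, 1, R3, (1, 2))
(6, 2, R3, (1, 2))
(6, 3, R3, (1, 2))
(7, 0, R1, (1, 3))
(7, 0, R2, (0, 2))
(7, 0, R7, (2,))
(7, 0, R8, (0, 2))
(8, 0, R1, (1, 3))
(8, 0, R2, (0, 1))
(8, 0, R2, (0, 3))
(8, 3, R6, (0, 2))

bar 0: v0=A3 v1=A4 v2=C5 v3=E5 downbeat P5
bar 1: v0=F3 v1=D4 v2=C4 v3=C5 downbeat P5
bar 2: v0=G3 v1=D4 v2=G4 v3=D5 downbeat P5
bar 3: v0=F3 v1=C4 v2=A4 v3=A4 downbeat M3
bar 4: v0=G3 v1=E4 v2=B4 v3=D5 downbeat P5
bar 5: v0=E3 v1=B3 v2=B3 v3=G4 downbeat m3
bar 6: v0=D3 v1=D4 v2=A3 v3=A4 downbeat P5
bar 7: v0=G3 v1=E4 v2=G4 v3=B4 downbeat M3
bar 8: v0=A3 v1=A4 v2=C5 v3=E5 downbeat P5
  -> R5 @ bar 0 tick 0 v(0, 2): opens on m3
  -> R1 @ bar 1 tick 0 v(0, 3): A3/E5 P5 -> F3/C5 P5 similar
  -> R2 @ bar 1 tick 0 v(0, 2): A3/C5 m3 -> F3/C4 P5 similar
  -> R2 @ bar 1 tick 0 v(2, 3): C5/E5 M3 -> C4/C5 P8 similar
  -> R3 @ bar 1 tick 0 v(1, 2): D4 above C4
  -> R3 @ bar 1 tick 1 v(1, 2): D4 above C4
  -> R3 @ bar 1 tick 2 v(1, 2): D4 above C4
  -> R3 @ bar 1 tick 3 v(1, 2): D4 above C4
  -> R1 @ bar 2 tick 0 v(0, 3): F3/C5 P5 -> G3/D5 P5 similar
  -> R2 @ bar 2 tick 0 v(0, 2): F3/C4 P5 -> G3/G4 P8 similar
  -> R2 @ bar 2 tick 0 v(2, 3): C4/C5 P8 -> G4/D5 P5 similar
  -> R1 @ bar 3 tick 0 v(0, 1): G3/D4 P5 -> F3/C4 P5 similar
  -> R2 @ bar 4 tick 0 v(0, 3): F3/A4 M3 -> G3/D5 P5 similar
  -> R2 @ bar 4 tick 0 v(1, 2): C4/A4 M6 -> E4/B4 P5 similar
  -> R2 @ bar 5 tick 0 v(0, 1): G3/E4 M6 -> E3/B3 P5 similar
  -> R2 @ bar 5 tick 0 v(0, 2): G3/B4 M3 -> E3/B3 P5 similar
  -> R2 @ bar 5 tick 0 v(1, 2): E4/B4 P5 -> B3/B3 P1 similar
  -> R1 @ bar 6 tick 0 v(0, 2): E3/B3 P5 -> D3/A3 P5 similar
  -> R2 @ bar 6 tick 0 v(1, 3): B3/G4 m6 -> D4/A4 P5 similar
  -> R3 @ bar 6 tick 0 v(1, 2): D4 above A3
  -> R3 @ bar 6 tick 1 v(1, 2): D4 above A3
  -> R3 @ bar 6 tick 2 v(1, 2): D4 above A3
  -> R3 @ bar 6 tick 3 v(1, 2): D4 above A3
  -> R1 @ bar 7 tick 0 v(1, 3): D4/A4 P5 -> E4/B4 P5 similar
  -> R2 @ bar 7 tick 0 v(0, 2): D3/A3 P5 -> G3/G4 P8 similar
  -> R7 @ bar 7 tick 0 v(2,): A3->G4 leap 10st
  -> R8 @ bar 7 tick 0 v(0, 2): penult P8 not 3rd/6th
  -> R1 @ bar 8 tick 0 v(1, 3): E4/B4 P5 -> A4/E5 P5 similar
  -> R2 @ bar 8 tick 0 v(0, 1): G3/E4 M6 -> A3/A4 P8 similar
  -> R2 @ bar 8 tick 0 v(0, 3): G3/B4 M3 -> A3/E5 P5 similar
  -> R6 @ bar 8 tick 3 v(0, 2): closes on m3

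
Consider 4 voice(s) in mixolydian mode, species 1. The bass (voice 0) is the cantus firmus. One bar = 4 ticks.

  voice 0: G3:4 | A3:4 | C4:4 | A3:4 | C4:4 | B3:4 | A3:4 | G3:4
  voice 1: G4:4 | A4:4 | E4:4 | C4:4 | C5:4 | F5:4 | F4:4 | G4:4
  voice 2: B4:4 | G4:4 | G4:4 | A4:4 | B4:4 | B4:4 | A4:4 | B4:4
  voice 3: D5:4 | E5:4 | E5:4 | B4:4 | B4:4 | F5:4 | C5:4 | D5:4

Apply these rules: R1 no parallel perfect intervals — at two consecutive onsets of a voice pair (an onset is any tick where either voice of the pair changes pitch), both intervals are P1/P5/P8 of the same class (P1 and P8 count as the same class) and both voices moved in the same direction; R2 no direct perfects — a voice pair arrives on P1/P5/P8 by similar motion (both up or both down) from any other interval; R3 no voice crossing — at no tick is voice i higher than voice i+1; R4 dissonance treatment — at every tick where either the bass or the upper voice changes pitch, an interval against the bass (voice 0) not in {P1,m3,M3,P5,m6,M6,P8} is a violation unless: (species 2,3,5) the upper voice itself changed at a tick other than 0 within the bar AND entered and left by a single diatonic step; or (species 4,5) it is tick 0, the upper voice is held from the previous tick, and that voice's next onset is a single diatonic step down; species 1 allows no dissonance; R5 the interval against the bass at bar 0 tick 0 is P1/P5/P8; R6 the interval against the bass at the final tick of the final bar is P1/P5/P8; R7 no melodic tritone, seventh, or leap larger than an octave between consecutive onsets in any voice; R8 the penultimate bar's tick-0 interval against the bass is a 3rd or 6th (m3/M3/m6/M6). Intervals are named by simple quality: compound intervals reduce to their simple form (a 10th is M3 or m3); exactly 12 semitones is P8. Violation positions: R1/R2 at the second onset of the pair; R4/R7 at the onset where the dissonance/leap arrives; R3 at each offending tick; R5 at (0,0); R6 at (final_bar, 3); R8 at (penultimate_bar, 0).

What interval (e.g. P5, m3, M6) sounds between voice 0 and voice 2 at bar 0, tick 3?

voice 0=G3 voice 2=B4 -> M3

M3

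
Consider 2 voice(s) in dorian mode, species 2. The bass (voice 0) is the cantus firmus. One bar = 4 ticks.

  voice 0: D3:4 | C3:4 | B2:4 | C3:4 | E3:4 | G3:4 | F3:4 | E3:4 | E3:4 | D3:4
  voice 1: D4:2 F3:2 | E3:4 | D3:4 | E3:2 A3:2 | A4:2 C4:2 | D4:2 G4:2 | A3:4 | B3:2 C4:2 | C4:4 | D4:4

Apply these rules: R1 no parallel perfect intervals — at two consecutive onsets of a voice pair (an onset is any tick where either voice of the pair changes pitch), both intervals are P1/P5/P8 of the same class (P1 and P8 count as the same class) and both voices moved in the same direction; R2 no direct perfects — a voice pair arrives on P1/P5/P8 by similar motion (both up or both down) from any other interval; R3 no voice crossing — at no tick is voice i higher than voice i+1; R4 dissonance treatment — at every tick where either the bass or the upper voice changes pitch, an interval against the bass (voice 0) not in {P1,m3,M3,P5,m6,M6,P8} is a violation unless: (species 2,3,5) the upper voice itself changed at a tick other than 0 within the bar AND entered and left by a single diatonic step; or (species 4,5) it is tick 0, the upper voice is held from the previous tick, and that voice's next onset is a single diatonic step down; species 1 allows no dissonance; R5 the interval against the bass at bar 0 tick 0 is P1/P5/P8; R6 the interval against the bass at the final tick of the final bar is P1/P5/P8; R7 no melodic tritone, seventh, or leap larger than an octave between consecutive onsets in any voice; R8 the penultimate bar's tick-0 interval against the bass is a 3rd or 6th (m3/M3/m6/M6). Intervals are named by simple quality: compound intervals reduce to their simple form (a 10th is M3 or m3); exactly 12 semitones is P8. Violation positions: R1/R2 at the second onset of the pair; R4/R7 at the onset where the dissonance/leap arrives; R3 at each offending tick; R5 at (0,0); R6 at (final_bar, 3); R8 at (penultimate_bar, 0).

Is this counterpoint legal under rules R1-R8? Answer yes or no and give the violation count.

bar 0: v0=D3 v1=D4 (P8)
bar 1: v0=C3 v1=E3 (M3)
bar 2: v0=B2 v1=D3 (m3)
bar 3: v0=C3 v1=E3 (M3)
bar 4: v0=E3 v1=A4 (P4)
bar 5: v0=G3 v1=D4 (P5)
bar 6: v0=F3 v1=A3 (M3)
bar 7: v0=E3 v1=B3 (P5)
bar 8: v0=E3 v1=C4 (m6)
bar 9: v0=D3 v1=D4 (P8)
  R4 @ bar4.0: E3/A4 P4 untreated
  R2 @ bar5.0: E3/C4 m6 -> G3/D4 P5 similar
  R7 @ bar6.0: G4->A3 leap 10st

No (3 violations)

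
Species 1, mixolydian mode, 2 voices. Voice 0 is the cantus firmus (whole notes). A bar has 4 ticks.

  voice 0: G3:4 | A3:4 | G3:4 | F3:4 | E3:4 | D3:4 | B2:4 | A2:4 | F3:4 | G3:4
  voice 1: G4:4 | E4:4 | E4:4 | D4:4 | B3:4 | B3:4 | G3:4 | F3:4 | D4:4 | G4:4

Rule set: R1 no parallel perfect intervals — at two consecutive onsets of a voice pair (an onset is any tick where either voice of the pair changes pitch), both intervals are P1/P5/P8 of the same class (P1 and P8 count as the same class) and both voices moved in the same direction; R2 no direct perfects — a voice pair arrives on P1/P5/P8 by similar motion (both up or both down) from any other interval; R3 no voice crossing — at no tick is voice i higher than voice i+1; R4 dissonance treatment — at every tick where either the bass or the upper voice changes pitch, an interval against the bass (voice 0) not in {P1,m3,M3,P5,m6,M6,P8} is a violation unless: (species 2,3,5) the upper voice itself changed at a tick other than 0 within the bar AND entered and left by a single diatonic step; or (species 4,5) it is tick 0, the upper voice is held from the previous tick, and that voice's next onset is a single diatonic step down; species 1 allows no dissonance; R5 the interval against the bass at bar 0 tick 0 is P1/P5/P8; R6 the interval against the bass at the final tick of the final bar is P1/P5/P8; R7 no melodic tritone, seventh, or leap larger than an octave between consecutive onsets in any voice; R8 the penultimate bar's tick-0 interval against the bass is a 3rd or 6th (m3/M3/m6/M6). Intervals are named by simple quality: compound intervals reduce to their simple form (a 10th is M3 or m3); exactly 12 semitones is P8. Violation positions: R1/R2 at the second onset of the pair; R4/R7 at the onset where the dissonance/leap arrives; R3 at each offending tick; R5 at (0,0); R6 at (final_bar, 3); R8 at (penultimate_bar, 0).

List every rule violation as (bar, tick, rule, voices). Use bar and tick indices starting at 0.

bar 0: v0=G3 v1=G4 downbeat P8
bar 1: v0=A3 v1=E4 downbeat P5
bar 2: v0=G3 v1=E4 downbeat M6
bar 3: v0=F3 v1=D4 downbeat M6
bar 4: v0=E3 v1=B3 downbeat P5
bar 5: v0=D3 v1=B3 downbeat M6
bar 6: v0=B2 v1=G3 downbeat m6
bar 7: v0=A2 v1=F3 downbeat m6
bar 8: v0=F3 v1=D4 downbeat M6
bar 9: v0=G3 v1=G4 downbeat P8
  -> R2 @ bar 4 tick 0 v(0, 1): F3/D4 M6 -> E3/B3 P5 similar
  -> R2 @ bar 9 tick 0 v(0, 1): F3/D4 M6 -> G3/G4 P8 similar

(4, 0, R2, (0, 1))
(9, 0, R2, (0, 1))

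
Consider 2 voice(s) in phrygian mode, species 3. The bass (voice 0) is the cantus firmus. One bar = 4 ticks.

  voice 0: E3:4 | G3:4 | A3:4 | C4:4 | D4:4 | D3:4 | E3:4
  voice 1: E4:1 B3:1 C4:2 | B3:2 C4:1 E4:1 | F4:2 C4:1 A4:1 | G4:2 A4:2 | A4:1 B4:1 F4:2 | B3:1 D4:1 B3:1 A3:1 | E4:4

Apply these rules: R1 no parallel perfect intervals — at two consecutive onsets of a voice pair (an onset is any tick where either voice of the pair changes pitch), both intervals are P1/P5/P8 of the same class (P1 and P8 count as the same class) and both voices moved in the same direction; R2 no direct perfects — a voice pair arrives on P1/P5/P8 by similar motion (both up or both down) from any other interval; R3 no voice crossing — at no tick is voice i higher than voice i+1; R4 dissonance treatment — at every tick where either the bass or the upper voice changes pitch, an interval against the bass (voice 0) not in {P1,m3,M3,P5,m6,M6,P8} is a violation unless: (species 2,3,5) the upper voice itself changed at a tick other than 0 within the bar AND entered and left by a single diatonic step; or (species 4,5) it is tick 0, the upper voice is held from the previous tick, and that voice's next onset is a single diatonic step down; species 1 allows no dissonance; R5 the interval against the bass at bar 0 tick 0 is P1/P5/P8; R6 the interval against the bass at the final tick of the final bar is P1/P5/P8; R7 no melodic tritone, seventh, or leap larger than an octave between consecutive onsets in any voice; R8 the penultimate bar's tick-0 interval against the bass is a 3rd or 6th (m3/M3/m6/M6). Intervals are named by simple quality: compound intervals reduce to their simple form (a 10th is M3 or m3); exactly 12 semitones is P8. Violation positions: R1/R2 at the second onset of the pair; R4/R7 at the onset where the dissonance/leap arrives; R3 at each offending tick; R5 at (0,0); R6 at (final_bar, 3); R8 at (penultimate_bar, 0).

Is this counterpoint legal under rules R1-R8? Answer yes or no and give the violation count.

bar 0: v0=E3 v1=E4 (P8)
bar 1: v0=G3 v1=B3 (M3)
bar 2: v0=A3 v1=F4 (m6)
bar 3: v0=C4 v1=G4 (P5)
bar 4: v0=D4 v1=A4 (P5)
bar 5: v0=D3 v1=B3 (M6)
bar 6: v0=E3 v1=E4 (P8)
  R4 @ bar1.2: G3/C4 P4 untreated
  R7 @ bar4.2: B4->F4 leap 6st
  R7 @ bar5.0: F4->B3 leap 6st
  R2 @ bar6.0: D3/A3 P5 -> E3/E4 P8 similar

No (4 violations)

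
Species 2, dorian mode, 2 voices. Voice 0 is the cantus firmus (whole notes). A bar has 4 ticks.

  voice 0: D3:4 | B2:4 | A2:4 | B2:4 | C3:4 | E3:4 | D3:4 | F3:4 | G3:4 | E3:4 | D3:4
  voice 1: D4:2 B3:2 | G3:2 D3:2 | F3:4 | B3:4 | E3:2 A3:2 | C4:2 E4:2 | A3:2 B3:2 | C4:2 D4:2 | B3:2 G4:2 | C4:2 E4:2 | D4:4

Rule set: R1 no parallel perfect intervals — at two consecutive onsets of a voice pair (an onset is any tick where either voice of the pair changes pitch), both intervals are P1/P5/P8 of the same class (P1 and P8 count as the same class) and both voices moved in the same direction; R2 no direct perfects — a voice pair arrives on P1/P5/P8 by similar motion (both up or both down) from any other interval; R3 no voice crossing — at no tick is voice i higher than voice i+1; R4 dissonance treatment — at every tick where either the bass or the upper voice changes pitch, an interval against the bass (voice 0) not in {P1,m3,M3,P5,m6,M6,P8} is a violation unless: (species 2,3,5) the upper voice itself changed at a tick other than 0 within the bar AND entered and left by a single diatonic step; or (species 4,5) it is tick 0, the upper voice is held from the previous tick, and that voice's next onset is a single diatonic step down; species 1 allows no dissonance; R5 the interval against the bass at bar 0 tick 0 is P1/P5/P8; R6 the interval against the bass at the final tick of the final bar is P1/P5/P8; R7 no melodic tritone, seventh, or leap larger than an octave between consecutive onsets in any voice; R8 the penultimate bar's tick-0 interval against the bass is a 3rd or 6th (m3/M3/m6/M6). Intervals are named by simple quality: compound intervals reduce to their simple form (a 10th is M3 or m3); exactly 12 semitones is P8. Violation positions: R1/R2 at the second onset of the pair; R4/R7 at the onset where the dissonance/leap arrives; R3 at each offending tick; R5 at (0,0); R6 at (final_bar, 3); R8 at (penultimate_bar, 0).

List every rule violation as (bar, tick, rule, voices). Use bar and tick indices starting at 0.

(3, 0, R2, (0, 1))
(3, 0, R7, (1,))
(6, 0, R2, (0, 1))
(7, 0, R2, (0, 1))
(10, 0, R1, (0, 1))

bar 0: v0=D3 v1=D4 downbeat P8
bar 1: v0=B2 v1=G3 downbeat m6
bar 2: v0=A2 v1=F3 downbeat m6
bar 3: v0=B2 v1=B3 downbeat P8
bar 4: v0=C3 v1=E3 downbeat M3
bar 5: v0=E3 v1=C4 downbeat m6
bar 6: v0=D3 v1=A3 downbeat P5
bar 7: v0=F3 v1=C4 downbeat P5
bar 8: v0=G3 v1=B3 downbeat M3
bar 9: v0=E3 v1=C4 downbeat m6
bar 10: v0=D3 v1=D4 downbeat P8
  -> R2 @ bar 3 tick 0 v(0, 1): A2/F3 m6 -> B2/B3 P8 similar
  -> R7 @ bar 3 tick 0 v(1,): F3->B3 leap 6st
  -> R2 @ bar 6 tick 0 v(0, 1): E3/E4 P8 -> D3/A3 P5 similar
  -> R2 @ bar 7 tick 0 v(0, 1): D3/B3 M6 -> F3/C4 P5 similar
  -> R1 @ bar 10 tick 0 v(0, 1): E3/E4 P8 -> D3/D4 P8 similar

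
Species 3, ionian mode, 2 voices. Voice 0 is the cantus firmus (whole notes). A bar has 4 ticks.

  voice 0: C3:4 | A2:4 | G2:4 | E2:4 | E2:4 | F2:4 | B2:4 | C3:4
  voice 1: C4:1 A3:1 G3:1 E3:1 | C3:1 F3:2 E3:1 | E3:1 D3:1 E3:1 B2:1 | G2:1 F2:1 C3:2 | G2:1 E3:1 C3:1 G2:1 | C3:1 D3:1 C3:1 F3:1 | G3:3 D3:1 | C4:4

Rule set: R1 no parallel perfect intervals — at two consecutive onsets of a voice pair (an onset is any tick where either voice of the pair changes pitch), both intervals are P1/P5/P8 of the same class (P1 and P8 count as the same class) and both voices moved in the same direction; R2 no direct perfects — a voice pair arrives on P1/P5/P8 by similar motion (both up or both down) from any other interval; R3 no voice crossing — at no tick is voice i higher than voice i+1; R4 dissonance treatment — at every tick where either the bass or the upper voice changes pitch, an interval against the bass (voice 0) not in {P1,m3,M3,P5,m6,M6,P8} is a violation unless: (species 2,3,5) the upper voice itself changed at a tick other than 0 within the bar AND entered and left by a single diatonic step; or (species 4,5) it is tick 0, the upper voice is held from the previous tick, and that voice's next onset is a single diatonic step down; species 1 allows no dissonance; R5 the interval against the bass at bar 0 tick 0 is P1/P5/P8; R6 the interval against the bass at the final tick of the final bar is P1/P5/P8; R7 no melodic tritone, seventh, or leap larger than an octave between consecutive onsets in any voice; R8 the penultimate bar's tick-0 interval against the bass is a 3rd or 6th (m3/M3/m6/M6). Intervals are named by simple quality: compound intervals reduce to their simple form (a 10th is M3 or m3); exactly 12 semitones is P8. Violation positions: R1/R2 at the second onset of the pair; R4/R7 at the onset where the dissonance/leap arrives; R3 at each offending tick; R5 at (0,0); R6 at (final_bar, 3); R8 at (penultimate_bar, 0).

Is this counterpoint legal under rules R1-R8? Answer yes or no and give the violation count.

No (5 violations)

bar 0: v0=C3 v1=C4 (P8)
bar 1: v0=A2 v1=C3 (m3)
bar 2: v0=G2 v1=E3 (M6)
bar 3: v0=E2 v1=G2 (m3)
bar 4: v0=E2 v1=G2 (m3)
bar 5: v0=F2 v1=C3 (P5)
bar 6: v0=B2 v1=G3 (m6)
bar 7: v0=C3 v1=C4 (P8)
  R4 @ bar3.1: E2/F2 m2 untreated
  R2 @ bar5.0: E2/G2 m3 -> F2/C3 P5 similar
  R7 @ bar6.0: F2->B2 leap 6st
  R2 @ bar7.0: B2/D3 m3 -> C3/C4 P8 similar
  R7 @ bar7.0: D3->C4 leap 10st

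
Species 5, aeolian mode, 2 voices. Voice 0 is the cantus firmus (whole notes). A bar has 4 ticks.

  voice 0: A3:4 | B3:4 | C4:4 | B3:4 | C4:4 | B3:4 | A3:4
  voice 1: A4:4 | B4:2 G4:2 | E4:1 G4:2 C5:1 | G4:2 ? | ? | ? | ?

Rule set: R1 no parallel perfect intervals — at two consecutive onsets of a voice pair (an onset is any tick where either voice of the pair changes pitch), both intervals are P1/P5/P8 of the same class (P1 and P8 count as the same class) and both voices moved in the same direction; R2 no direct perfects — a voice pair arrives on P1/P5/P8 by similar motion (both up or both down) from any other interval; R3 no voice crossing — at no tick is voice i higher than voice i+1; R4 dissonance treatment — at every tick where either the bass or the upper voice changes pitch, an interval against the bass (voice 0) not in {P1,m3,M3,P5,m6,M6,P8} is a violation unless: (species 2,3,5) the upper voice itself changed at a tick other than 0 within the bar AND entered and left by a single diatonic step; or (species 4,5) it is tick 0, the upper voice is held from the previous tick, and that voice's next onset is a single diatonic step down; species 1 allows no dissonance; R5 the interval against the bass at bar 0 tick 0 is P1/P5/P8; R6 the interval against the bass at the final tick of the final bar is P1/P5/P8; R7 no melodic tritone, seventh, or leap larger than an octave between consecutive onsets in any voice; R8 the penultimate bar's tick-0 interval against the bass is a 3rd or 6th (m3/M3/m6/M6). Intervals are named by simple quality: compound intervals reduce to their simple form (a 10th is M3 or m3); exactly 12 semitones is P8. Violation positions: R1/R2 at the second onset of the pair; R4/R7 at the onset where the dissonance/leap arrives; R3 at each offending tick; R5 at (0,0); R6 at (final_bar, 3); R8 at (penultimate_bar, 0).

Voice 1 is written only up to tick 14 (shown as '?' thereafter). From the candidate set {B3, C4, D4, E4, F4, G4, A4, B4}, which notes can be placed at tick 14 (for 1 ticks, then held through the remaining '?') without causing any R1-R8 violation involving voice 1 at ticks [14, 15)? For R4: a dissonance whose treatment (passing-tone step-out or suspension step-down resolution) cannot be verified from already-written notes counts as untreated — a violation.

{B3, B4, D4, G4}

B3: legal
C4: violates R4
D4: legal
E4: violates R4
F4: violates R4
G4: legal
A4: violates R4
B4: legal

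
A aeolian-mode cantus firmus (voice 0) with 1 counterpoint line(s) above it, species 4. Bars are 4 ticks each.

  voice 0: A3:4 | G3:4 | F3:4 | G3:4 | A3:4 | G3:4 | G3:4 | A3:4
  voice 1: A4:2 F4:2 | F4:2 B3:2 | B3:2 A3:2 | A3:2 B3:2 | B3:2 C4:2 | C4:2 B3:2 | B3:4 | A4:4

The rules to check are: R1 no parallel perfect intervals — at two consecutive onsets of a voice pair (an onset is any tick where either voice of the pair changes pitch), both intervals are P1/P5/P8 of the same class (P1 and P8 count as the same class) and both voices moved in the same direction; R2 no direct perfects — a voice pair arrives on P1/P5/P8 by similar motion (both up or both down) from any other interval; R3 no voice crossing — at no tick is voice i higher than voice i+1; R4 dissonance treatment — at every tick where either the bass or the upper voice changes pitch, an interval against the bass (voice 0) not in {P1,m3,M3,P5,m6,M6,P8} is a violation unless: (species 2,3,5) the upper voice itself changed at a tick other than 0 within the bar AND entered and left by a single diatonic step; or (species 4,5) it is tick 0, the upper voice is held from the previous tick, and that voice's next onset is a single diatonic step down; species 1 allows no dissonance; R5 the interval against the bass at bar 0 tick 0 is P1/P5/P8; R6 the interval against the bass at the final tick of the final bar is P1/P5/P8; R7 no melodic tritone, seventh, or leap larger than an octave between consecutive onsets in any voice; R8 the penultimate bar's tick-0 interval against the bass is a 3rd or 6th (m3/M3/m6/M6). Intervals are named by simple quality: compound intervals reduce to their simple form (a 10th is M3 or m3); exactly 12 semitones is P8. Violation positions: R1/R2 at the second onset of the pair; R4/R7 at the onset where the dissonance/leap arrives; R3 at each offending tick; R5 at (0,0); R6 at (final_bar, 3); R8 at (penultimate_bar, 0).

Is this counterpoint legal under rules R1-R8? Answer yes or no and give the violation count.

bar 0: v0=A3 v1=A4 (P8)
bar 1: v0=G3 v1=F4 (m7)
bar 2: v0=F3 v1=B3 (TT)
bar 3: v0=G3 v1=A3 (M2)
bar 4: v0=A3 v1=B3 (M2)
bar 5: v0=G3 v1=C4 (P4)
bar 6: v0=G3 v1=B3 (M3)
bar 7: v0=A3 v1=A4 (P8)
  R4 @ bar1.0: G3/F4 m7 untreated
  R7 @ bar1.2: F4->B3 leap 6st
  R4 @ bar3.0: G3/A3 M2 untreated
  R4 @ bar4.0: A3/B3 M2 untreated
  R2 @ bar7.0: G3/B3 M3 -> A3/A4 P8 similar
  R7 @ bar7.0: B3->A4 leap 10st

No (6 violations)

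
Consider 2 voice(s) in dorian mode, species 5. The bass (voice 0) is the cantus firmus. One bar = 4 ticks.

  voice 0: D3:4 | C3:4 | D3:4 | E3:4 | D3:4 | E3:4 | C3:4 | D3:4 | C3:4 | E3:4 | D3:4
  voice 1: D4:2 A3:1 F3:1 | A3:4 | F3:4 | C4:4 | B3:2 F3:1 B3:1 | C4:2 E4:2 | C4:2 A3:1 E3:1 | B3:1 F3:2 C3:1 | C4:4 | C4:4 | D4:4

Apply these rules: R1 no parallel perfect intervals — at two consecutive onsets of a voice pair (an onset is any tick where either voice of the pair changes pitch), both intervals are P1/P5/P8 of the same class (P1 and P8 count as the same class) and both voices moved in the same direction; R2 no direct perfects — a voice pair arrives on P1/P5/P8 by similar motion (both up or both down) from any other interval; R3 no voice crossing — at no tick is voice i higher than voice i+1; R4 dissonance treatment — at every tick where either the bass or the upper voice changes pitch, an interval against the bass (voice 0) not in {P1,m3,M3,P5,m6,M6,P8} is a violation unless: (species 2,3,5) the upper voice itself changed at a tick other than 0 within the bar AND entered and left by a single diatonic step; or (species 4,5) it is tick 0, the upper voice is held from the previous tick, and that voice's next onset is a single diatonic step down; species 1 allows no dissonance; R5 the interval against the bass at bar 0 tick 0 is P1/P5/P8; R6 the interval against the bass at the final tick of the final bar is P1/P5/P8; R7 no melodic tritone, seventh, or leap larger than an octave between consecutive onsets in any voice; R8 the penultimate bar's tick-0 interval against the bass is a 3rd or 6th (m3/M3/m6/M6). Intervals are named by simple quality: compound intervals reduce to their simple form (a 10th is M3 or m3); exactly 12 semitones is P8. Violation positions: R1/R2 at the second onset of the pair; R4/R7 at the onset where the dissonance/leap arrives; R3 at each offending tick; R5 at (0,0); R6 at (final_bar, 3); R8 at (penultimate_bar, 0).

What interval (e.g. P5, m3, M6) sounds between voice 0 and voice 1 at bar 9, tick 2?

m6

voice 0=E3 voice 1=C4 -> m6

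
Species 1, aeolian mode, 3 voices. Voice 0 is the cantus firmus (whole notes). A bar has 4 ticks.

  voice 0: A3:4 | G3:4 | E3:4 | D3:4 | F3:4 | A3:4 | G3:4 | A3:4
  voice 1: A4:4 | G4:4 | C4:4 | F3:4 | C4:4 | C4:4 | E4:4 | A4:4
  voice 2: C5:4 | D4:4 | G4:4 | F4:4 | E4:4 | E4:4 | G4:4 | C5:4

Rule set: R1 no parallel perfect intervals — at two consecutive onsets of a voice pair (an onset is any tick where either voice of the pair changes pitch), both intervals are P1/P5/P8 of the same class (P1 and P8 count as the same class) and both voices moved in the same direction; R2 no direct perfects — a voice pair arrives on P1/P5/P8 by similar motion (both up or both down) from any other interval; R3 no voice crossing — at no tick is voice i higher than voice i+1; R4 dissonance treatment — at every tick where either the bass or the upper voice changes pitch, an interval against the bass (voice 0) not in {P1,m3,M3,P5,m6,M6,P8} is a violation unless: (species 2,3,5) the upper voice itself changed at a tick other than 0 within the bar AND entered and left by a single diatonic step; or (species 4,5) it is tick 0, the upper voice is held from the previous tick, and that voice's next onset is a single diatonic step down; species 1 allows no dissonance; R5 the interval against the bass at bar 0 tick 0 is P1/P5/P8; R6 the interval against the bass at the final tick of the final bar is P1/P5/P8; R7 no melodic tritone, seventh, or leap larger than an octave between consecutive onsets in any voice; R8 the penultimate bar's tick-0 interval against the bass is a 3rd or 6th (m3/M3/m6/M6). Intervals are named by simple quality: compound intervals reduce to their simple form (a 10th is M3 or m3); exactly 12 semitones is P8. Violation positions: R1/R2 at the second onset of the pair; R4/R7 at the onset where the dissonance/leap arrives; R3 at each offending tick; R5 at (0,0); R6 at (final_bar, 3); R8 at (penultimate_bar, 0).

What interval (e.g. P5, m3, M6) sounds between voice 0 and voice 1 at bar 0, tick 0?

P8

voice 0=A3 voice 1=A4 -> P8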